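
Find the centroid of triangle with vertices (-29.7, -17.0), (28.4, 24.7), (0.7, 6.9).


Centroid = ((x_A+x_B+x_C)/3, (y_A+y_B+y_C)/3)
= (((-29.7)+28.4+0.7)/3, ((-17)+24.7+6.9)/3)
= (-0.2, 4.8667)

(-0.2, 4.8667)


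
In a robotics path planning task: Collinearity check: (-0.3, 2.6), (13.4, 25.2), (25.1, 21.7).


Cross product: (13.4-(-0.3))*(21.7-2.6) - (25.2-2.6)*(25.1-(-0.3))
= -312.37

No, not collinear


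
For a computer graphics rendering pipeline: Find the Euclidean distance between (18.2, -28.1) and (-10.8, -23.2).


dx=-29, dy=4.9
d^2 = (-29)^2 + 4.9^2 = 865.01
d = sqrt(865.01) = 29.4111

29.4111


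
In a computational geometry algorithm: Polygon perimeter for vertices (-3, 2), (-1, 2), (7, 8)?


Sides: (-3, 2)->(-1, 2): sqrt(4) = 2, (-1, 2)->(7, 8): sqrt(100) = 10, (7, 8)->(-3, 2): sqrt(136) = 11.661904
Sum = 23.661904
Perimeter = 23.6619

23.6619


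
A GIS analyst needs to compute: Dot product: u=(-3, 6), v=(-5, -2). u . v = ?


u . v = u_x*v_x + u_y*v_y = (-3)*(-5) + 6*(-2)
= 15 + (-12) = 3

3


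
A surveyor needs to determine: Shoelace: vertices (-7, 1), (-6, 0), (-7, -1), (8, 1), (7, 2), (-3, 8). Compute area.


Shoelace sum: ((-7)*0 - (-6)*1) + ((-6)*(-1) - (-7)*0) + ((-7)*1 - 8*(-1)) + (8*2 - 7*1) + (7*8 - (-3)*2) + ((-3)*1 - (-7)*8)
= 137
Area = |137|/2 = 68.5

68.5


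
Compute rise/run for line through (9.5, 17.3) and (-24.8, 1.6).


slope = (y2-y1)/(x2-x1) = (1.6-17.3)/((-24.8)-9.5) = (-15.7)/(-34.3) = 0.4577

0.4577


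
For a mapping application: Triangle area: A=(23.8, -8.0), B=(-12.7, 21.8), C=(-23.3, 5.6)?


Area = |x_A(y_B-y_C) + x_B(y_C-y_A) + x_C(y_A-y_B)|/2
= |385.56 + (-172.72) + 694.34|/2
= 907.18/2 = 453.59

453.59


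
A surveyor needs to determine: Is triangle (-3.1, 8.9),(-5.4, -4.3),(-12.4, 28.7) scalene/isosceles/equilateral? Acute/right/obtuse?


Side lengths squared: AB^2=179.53, BC^2=1138, CA^2=478.53
Sorted: [179.53, 478.53, 1138]
By sides: Scalene, By angles: Obtuse

Scalene, Obtuse


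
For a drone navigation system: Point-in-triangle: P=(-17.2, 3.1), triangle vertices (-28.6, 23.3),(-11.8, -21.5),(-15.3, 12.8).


Cross products: AB x AP = 171.36, BC x BP = 99.12, CA x CP = 148.96
All same sign? yes

Yes, inside


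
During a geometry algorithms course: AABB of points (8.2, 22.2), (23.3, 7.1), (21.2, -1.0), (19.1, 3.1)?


x range: [8.2, 23.3]
y range: [-1, 22.2]
Bounding box: (8.2,-1) to (23.3,22.2)

(8.2,-1) to (23.3,22.2)


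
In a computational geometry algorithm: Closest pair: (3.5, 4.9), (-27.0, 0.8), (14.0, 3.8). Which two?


d(P0,P1) = 30.7743, d(P0,P2) = 10.5575, d(P1,P2) = 41.1096
Closest: P0 and P2

Closest pair: (3.5, 4.9) and (14.0, 3.8), distance = 10.5575


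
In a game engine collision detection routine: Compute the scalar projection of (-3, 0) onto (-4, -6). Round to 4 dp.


u.v = 12, |v| = sqrt(52) = 7.2111
Scalar projection = u.v / |v| = 12 / sqrt(52) = 1.6641

1.6641


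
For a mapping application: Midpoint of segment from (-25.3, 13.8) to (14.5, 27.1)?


M = (((-25.3)+14.5)/2, (13.8+27.1)/2)
= (-5.4, 20.45)

(-5.4, 20.45)


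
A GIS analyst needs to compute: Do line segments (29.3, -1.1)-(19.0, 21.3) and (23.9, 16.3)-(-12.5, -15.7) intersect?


Cross products: d1=806.16, d2=-338.8, d3=-58.26, d4=1086.7
d1*d2 < 0 and d3*d4 < 0? yes

Yes, they intersect


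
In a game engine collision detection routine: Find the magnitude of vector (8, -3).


|u| = sqrt(8^2 + (-3)^2) = sqrt(73) = 8.544

8.544


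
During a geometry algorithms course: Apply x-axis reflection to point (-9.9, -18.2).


Reflection over x-axis: (x,y) -> (x,-y)
(-9.9, -18.2) -> (-9.9, 18.2)

(-9.9, 18.2)


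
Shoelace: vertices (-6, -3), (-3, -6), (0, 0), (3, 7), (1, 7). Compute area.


Shoelace sum: ((-6)*(-6) - (-3)*(-3)) + ((-3)*0 - 0*(-6)) + (0*7 - 3*0) + (3*7 - 1*7) + (1*(-3) - (-6)*7)
= 80
Area = |80|/2 = 40

40


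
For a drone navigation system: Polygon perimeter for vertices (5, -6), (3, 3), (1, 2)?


Sides: (5, -6)->(3, 3): sqrt(85) = 9.219544, (3, 3)->(1, 2): sqrt(5) = 2.236068, (1, 2)->(5, -6): sqrt(80) = 8.944272
Sum = 20.399884
Perimeter = 20.3999

20.3999


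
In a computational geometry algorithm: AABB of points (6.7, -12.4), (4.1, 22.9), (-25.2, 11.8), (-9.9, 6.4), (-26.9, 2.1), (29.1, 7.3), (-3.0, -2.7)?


x range: [-26.9, 29.1]
y range: [-12.4, 22.9]
Bounding box: (-26.9,-12.4) to (29.1,22.9)

(-26.9,-12.4) to (29.1,22.9)


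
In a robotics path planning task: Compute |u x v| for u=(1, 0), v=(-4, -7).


|u x v| = |1*(-7) - 0*(-4)|
= |(-7) - 0| = 7

7


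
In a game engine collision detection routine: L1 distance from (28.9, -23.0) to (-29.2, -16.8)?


|28.9-(-29.2)| + |(-23)-(-16.8)| = 58.1 + 6.2 = 64.3

64.3


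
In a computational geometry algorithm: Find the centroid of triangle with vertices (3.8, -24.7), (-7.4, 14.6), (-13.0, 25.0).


Centroid = ((x_A+x_B+x_C)/3, (y_A+y_B+y_C)/3)
= ((3.8+(-7.4)+(-13))/3, ((-24.7)+14.6+25)/3)
= (-5.5333, 4.9667)

(-5.5333, 4.9667)


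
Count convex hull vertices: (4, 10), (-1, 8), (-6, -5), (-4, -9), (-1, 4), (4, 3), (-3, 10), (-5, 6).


Convex hull vertices (CCW): (-6, -5), (-4, -9), (4, 3), (4, 10), (-3, 10), (-5, 6)
Count = 6

6


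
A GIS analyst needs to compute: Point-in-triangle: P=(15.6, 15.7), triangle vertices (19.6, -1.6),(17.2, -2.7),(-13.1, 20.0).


Cross products: AB x AP = -45.92, BC x BP = -521.2, CA x CP = 479.31
All same sign? no

No, outside


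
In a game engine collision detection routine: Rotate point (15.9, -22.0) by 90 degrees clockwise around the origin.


90° CW: (x,y) -> (y, -x)
(15.9,-22) -> (-22, -15.9)

(-22, -15.9)


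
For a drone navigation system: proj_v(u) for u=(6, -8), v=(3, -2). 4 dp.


u.v = 34, |v| = sqrt(13) = 3.6056
Scalar projection = u.v / |v| = 34 / sqrt(13) = 9.4299

9.4299


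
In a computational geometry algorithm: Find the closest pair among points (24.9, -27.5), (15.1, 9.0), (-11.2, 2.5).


d(P0,P1) = 37.7927, d(P0,P2) = 46.9384, d(P1,P2) = 27.0913
Closest: P1 and P2

Closest pair: (15.1, 9.0) and (-11.2, 2.5), distance = 27.0913


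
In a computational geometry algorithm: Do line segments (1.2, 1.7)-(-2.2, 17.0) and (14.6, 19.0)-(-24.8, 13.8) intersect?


Cross products: d1=611.94, d2=-8.56, d3=-263.84, d4=356.66
d1*d2 < 0 and d3*d4 < 0? yes

Yes, they intersect


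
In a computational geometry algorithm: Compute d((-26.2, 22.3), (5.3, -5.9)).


dx=31.5, dy=-28.2
d^2 = 31.5^2 + (-28.2)^2 = 1787.49
d = sqrt(1787.49) = 42.2787

42.2787


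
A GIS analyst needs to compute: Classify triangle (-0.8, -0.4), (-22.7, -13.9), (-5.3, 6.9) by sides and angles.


Side lengths squared: AB^2=661.86, BC^2=735.4, CA^2=73.54
Sorted: [73.54, 661.86, 735.4]
By sides: Scalene, By angles: Right

Scalene, Right


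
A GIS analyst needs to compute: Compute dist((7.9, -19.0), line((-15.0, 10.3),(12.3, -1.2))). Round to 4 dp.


|cross product| = 536.54
|line direction| = sqrt(877.54) = 29.6233
Distance = 536.54/sqrt(877.54) = 18.1121

18.1121


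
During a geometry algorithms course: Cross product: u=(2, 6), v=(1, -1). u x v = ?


u x v = u_x*v_y - u_y*v_x = 2*(-1) - 6*1
= (-2) - 6 = -8

-8


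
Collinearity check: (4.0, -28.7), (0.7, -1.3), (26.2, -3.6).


Cross product: (0.7-4)*((-3.6)-(-28.7)) - ((-1.3)-(-28.7))*(26.2-4)
= -691.11

No, not collinear


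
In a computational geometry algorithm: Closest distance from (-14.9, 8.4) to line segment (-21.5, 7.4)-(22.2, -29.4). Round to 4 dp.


Project P onto AB: t = 0.0771 (clamped to [0,1])
Closest point on segment: (-18.1311, 4.563)
Distance: 5.0162

5.0162


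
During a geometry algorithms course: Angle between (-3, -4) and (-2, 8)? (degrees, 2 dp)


u.v = -26, |u| = sqrt(25) = 5, |v| = sqrt(68) = 8.2462
cos(theta) = u.v/(|u||v|) = -26/sqrt(1700) = -0.630593
theta = acos(-0.630593) = 129.09 degrees

129.09 degrees


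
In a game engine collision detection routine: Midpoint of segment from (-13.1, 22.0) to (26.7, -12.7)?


M = (((-13.1)+26.7)/2, (22+(-12.7))/2)
= (6.8, 4.65)

(6.8, 4.65)


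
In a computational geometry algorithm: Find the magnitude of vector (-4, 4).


|u| = sqrt((-4)^2 + 4^2) = sqrt(32) = 5.6569

5.6569


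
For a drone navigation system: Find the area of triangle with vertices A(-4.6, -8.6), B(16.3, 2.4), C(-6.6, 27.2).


Area = |x_A(y_B-y_C) + x_B(y_C-y_A) + x_C(y_A-y_B)|/2
= |114.08 + 583.54 + 72.6|/2
= 770.22/2 = 385.11

385.11


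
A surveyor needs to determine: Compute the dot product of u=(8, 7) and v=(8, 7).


u . v = u_x*v_x + u_y*v_y = 8*8 + 7*7
= 64 + 49 = 113

113


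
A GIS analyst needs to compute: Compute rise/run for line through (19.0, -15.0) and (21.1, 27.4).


slope = (y2-y1)/(x2-x1) = (27.4-(-15))/(21.1-19) = 42.4/2.1 = 20.1905

20.1905


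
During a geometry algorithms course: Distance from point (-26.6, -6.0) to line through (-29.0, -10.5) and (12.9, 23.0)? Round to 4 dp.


|cross product| = 108.15
|line direction| = sqrt(2877.86) = 53.6457
Distance = 108.15/sqrt(2877.86) = 2.016

2.016


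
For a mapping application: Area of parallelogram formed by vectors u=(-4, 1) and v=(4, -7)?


|u x v| = |(-4)*(-7) - 1*4|
= |28 - 4| = 24

24


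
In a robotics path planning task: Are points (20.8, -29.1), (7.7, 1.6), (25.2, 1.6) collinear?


Cross product: (7.7-20.8)*(1.6-(-29.1)) - (1.6-(-29.1))*(25.2-20.8)
= -537.25

No, not collinear


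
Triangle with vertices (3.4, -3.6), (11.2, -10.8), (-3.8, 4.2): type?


Side lengths squared: AB^2=112.68, BC^2=450, CA^2=112.68
Sorted: [112.68, 112.68, 450]
By sides: Isosceles, By angles: Obtuse

Isosceles, Obtuse


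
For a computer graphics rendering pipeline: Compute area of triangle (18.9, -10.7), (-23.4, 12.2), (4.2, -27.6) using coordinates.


Area = |x_A(y_B-y_C) + x_B(y_C-y_A) + x_C(y_A-y_B)|/2
= |752.22 + 395.46 + (-96.18)|/2
= 1051.5/2 = 525.75

525.75


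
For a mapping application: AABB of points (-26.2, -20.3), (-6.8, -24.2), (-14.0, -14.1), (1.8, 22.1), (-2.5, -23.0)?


x range: [-26.2, 1.8]
y range: [-24.2, 22.1]
Bounding box: (-26.2,-24.2) to (1.8,22.1)

(-26.2,-24.2) to (1.8,22.1)


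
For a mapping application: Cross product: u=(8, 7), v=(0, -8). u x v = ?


u x v = u_x*v_y - u_y*v_x = 8*(-8) - 7*0
= (-64) - 0 = -64

-64


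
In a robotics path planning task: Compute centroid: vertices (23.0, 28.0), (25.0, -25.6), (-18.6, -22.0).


Centroid = ((x_A+x_B+x_C)/3, (y_A+y_B+y_C)/3)
= ((23+25+(-18.6))/3, (28+(-25.6)+(-22))/3)
= (9.8, -6.5333)

(9.8, -6.5333)


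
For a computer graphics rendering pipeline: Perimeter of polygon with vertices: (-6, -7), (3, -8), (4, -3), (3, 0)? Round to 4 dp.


Sides: (-6, -7)->(3, -8): sqrt(82) = 9.055385, (3, -8)->(4, -3): sqrt(26) = 5.09902, (4, -3)->(3, 0): sqrt(10) = 3.162278, (3, 0)->(-6, -7): sqrt(130) = 11.401754
Sum = 28.718437
Perimeter = 28.7184

28.7184


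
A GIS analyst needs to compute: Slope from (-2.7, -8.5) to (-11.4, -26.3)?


slope = (y2-y1)/(x2-x1) = ((-26.3)-(-8.5))/((-11.4)-(-2.7)) = (-17.8)/(-8.7) = 2.046

2.046


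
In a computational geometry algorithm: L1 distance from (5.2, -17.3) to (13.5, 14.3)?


|5.2-13.5| + |(-17.3)-14.3| = 8.3 + 31.6 = 39.9

39.9


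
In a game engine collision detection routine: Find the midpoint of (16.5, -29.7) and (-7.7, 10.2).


M = ((16.5+(-7.7))/2, ((-29.7)+10.2)/2)
= (4.4, -9.75)

(4.4, -9.75)


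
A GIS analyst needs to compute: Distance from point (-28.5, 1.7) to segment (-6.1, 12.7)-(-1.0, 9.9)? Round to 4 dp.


Project P onto AB: t = 0 (clamped to [0,1])
Closest point on segment: (-6.1, 12.7)
Distance: 24.9552

24.9552


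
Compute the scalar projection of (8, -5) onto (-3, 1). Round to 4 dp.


u.v = -29, |v| = sqrt(10) = 3.1623
Scalar projection = u.v / |v| = -29 / sqrt(10) = -9.1706

-9.1706


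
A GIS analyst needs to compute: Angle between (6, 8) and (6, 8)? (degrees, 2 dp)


u.v = 100, |u| = sqrt(100) = 10, |v| = sqrt(100) = 10
cos(theta) = u.v/(|u||v|) = 100/sqrt(10000) = 1
theta = acos(1) = 0 degrees

0 degrees


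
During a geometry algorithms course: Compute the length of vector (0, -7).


|u| = sqrt(0^2 + (-7)^2) = sqrt(49) = 7

7


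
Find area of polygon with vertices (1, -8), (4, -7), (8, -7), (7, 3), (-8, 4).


Shoelace sum: (1*(-7) - 4*(-8)) + (4*(-7) - 8*(-7)) + (8*3 - 7*(-7)) + (7*4 - (-8)*3) + ((-8)*(-8) - 1*4)
= 238
Area = |238|/2 = 119

119


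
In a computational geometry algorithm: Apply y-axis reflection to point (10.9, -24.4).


Reflection over y-axis: (x,y) -> (-x,y)
(10.9, -24.4) -> (-10.9, -24.4)

(-10.9, -24.4)


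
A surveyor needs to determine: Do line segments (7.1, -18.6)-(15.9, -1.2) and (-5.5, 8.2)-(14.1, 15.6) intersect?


Cross products: d1=-618.52, d2=-342.6, d3=455.08, d4=179.16
d1*d2 < 0 and d3*d4 < 0? no

No, they don't intersect


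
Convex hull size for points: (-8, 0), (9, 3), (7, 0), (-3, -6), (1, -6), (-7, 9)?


Convex hull vertices (CCW): (-8, 0), (-3, -6), (1, -6), (7, 0), (9, 3), (-7, 9)
Count = 6

6


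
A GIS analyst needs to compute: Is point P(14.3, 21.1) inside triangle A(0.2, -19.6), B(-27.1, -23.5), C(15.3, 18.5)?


Cross products: AB x AP = -1056.12, BC x BP = 152.24, CA x CP = -77.36
All same sign? no

No, outside


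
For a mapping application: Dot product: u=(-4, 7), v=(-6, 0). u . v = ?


u . v = u_x*v_x + u_y*v_y = (-4)*(-6) + 7*0
= 24 + 0 = 24

24


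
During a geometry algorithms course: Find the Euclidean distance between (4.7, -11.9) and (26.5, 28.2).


dx=21.8, dy=40.1
d^2 = 21.8^2 + 40.1^2 = 2083.25
d = sqrt(2083.25) = 45.6426

45.6426


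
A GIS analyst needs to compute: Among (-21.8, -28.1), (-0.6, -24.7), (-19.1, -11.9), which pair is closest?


d(P0,P1) = 21.4709, d(P0,P2) = 16.4235, d(P1,P2) = 22.4964
Closest: P0 and P2

Closest pair: (-21.8, -28.1) and (-19.1, -11.9), distance = 16.4235


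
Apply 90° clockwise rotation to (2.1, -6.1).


90° CW: (x,y) -> (y, -x)
(2.1,-6.1) -> (-6.1, -2.1)

(-6.1, -2.1)


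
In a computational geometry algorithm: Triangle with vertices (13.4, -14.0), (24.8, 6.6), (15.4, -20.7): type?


Side lengths squared: AB^2=554.32, BC^2=833.65, CA^2=48.89
Sorted: [48.89, 554.32, 833.65]
By sides: Scalene, By angles: Obtuse

Scalene, Obtuse


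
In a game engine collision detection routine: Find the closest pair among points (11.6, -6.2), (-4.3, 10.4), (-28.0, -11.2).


d(P0,P1) = 22.9863, d(P0,P2) = 39.9144, d(P1,P2) = 32.0663
Closest: P0 and P1

Closest pair: (11.6, -6.2) and (-4.3, 10.4), distance = 22.9863


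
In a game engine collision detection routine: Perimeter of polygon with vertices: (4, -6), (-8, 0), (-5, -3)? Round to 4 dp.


Sides: (4, -6)->(-8, 0): sqrt(180) = 13.416408, (-8, 0)->(-5, -3): sqrt(18) = 4.242641, (-5, -3)->(4, -6): sqrt(90) = 9.486833
Sum = 27.145882
Perimeter = 27.1459

27.1459


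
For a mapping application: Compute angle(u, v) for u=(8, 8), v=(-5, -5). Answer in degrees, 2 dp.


u.v = -80, |u| = sqrt(128) = 11.3137, |v| = sqrt(50) = 7.0711
cos(theta) = u.v/(|u||v|) = -80/sqrt(6400) = -1
theta = acos(-1) = 180 degrees

180 degrees


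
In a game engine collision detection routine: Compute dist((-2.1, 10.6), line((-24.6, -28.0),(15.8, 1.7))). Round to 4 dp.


|cross product| = 891.19
|line direction| = sqrt(2514.25) = 50.1423
Distance = 891.19/sqrt(2514.25) = 17.7732

17.7732


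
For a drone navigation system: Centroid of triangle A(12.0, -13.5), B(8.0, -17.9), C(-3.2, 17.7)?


Centroid = ((x_A+x_B+x_C)/3, (y_A+y_B+y_C)/3)
= ((12+8+(-3.2))/3, ((-13.5)+(-17.9)+17.7)/3)
= (5.6, -4.5667)

(5.6, -4.5667)


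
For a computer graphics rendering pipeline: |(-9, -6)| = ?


|u| = sqrt((-9)^2 + (-6)^2) = sqrt(117) = 10.8167

10.8167


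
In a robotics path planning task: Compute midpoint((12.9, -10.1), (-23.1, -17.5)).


M = ((12.9+(-23.1))/2, ((-10.1)+(-17.5))/2)
= (-5.1, -13.8)

(-5.1, -13.8)


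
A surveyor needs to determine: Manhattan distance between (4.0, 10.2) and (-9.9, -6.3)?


|4-(-9.9)| + |10.2-(-6.3)| = 13.9 + 16.5 = 30.4

30.4


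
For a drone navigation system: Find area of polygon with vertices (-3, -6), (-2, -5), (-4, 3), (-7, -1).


Shoelace sum: ((-3)*(-5) - (-2)*(-6)) + ((-2)*3 - (-4)*(-5)) + ((-4)*(-1) - (-7)*3) + ((-7)*(-6) - (-3)*(-1))
= 41
Area = |41|/2 = 20.5

20.5


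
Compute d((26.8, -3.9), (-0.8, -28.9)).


dx=-27.6, dy=-25
d^2 = (-27.6)^2 + (-25)^2 = 1386.76
d = sqrt(1386.76) = 37.2392

37.2392


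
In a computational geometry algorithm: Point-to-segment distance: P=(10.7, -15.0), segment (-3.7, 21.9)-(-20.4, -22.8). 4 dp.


Project P onto AB: t = 0.6188 (clamped to [0,1])
Closest point on segment: (-14.0336, -5.7595)
Distance: 26.4034

26.4034


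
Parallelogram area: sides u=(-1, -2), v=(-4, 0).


|u x v| = |(-1)*0 - (-2)*(-4)|
= |0 - 8| = 8

8


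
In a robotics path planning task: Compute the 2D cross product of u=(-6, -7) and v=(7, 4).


u x v = u_x*v_y - u_y*v_x = (-6)*4 - (-7)*7
= (-24) - (-49) = 25

25


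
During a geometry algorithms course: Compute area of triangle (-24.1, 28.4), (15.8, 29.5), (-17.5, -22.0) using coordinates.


Area = |x_A(y_B-y_C) + x_B(y_C-y_A) + x_C(y_A-y_B)|/2
= |(-1241.15) + (-796.32) + 19.25|/2
= 2018.22/2 = 1009.11

1009.11


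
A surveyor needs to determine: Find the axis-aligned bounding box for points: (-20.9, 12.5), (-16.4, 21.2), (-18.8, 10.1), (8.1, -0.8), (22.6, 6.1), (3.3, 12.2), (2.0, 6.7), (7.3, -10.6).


x range: [-20.9, 22.6]
y range: [-10.6, 21.2]
Bounding box: (-20.9,-10.6) to (22.6,21.2)

(-20.9,-10.6) to (22.6,21.2)


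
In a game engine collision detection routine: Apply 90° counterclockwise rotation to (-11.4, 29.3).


90° CCW: (x,y) -> (-y, x)
(-11.4,29.3) -> (-29.3, -11.4)

(-29.3, -11.4)


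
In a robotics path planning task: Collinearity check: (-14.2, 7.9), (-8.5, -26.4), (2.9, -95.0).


Cross product: ((-8.5)-(-14.2))*((-95)-7.9) - ((-26.4)-7.9)*(2.9-(-14.2))
= 0

Yes, collinear


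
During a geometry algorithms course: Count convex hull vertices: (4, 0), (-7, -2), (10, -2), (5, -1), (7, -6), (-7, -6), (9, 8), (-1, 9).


Convex hull vertices (CCW): (-7, -6), (7, -6), (10, -2), (9, 8), (-1, 9), (-7, -2)
Count = 6

6


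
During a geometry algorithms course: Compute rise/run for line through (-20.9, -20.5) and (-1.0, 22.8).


slope = (y2-y1)/(x2-x1) = (22.8-(-20.5))/((-1)-(-20.9)) = 43.3/19.9 = 2.1759

2.1759


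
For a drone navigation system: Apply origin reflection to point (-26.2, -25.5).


Reflection over origin: (x,y) -> (-x,-y)
(-26.2, -25.5) -> (26.2, 25.5)

(26.2, 25.5)


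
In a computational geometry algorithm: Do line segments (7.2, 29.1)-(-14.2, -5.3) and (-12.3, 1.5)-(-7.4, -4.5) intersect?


Cross products: d1=252.24, d2=-44.72, d3=-80.16, d4=216.8
d1*d2 < 0 and d3*d4 < 0? yes

Yes, they intersect


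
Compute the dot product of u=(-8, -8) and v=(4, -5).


u . v = u_x*v_x + u_y*v_y = (-8)*4 + (-8)*(-5)
= (-32) + 40 = 8

8


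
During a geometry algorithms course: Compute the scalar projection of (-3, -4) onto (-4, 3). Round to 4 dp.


u.v = 0, |v| = sqrt(25) = 5
Scalar projection = u.v / |v| = 0 / sqrt(25) = 0

0


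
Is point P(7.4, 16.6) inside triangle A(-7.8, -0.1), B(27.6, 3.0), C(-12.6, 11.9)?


Cross products: AB x AP = 544.06, BC x BP = -366.94, CA x CP = 262.56
All same sign? no

No, outside


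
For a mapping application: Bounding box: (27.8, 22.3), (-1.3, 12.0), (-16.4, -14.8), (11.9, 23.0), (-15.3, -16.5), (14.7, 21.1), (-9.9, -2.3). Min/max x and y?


x range: [-16.4, 27.8]
y range: [-16.5, 23]
Bounding box: (-16.4,-16.5) to (27.8,23)

(-16.4,-16.5) to (27.8,23)


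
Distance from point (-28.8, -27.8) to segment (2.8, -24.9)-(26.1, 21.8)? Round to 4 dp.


Project P onto AB: t = 0 (clamped to [0,1])
Closest point on segment: (2.8, -24.9)
Distance: 31.7328

31.7328


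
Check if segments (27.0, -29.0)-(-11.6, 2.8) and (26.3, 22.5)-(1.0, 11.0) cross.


Cross products: d1=1311, d2=62.56, d3=-1965.64, d4=-717.2
d1*d2 < 0 and d3*d4 < 0? no

No, they don't intersect


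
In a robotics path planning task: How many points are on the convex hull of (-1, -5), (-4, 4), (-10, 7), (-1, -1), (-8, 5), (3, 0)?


Convex hull vertices (CCW): (-10, 7), (-1, -5), (3, 0), (-4, 4)
Count = 4

4


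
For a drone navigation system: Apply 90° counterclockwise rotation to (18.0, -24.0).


90° CCW: (x,y) -> (-y, x)
(18,-24) -> (24, 18)

(24, 18)


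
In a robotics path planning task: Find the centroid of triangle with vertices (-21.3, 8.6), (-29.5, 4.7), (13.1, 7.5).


Centroid = ((x_A+x_B+x_C)/3, (y_A+y_B+y_C)/3)
= (((-21.3)+(-29.5)+13.1)/3, (8.6+4.7+7.5)/3)
= (-12.5667, 6.9333)

(-12.5667, 6.9333)


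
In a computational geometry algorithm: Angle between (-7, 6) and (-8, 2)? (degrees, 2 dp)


u.v = 68, |u| = sqrt(85) = 9.2195, |v| = sqrt(68) = 8.2462
cos(theta) = u.v/(|u||v|) = 68/sqrt(5780) = 0.894427
theta = acos(0.894427) = 26.57 degrees

26.57 degrees


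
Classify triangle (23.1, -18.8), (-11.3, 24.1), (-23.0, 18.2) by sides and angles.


Side lengths squared: AB^2=3023.77, BC^2=171.7, CA^2=3494.21
Sorted: [171.7, 3023.77, 3494.21]
By sides: Scalene, By angles: Obtuse

Scalene, Obtuse


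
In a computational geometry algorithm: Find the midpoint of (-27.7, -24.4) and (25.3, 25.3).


M = (((-27.7)+25.3)/2, ((-24.4)+25.3)/2)
= (-1.2, 0.45)

(-1.2, 0.45)


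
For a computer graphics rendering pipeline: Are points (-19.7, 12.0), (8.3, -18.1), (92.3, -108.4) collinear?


Cross product: (8.3-(-19.7))*((-108.4)-12) - ((-18.1)-12)*(92.3-(-19.7))
= 0

Yes, collinear


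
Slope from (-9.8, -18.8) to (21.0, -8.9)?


slope = (y2-y1)/(x2-x1) = ((-8.9)-(-18.8))/(21-(-9.8)) = 9.9/30.8 = 0.3214

0.3214


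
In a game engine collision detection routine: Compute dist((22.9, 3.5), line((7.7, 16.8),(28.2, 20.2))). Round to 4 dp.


|cross product| = 324.33
|line direction| = sqrt(431.81) = 20.78
Distance = 324.33/sqrt(431.81) = 15.6078

15.6078


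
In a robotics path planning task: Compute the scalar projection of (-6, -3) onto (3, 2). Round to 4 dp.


u.v = -24, |v| = sqrt(13) = 3.6056
Scalar projection = u.v / |v| = -24 / sqrt(13) = -6.6564

-6.6564


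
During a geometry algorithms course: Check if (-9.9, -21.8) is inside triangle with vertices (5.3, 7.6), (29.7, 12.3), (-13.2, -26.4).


Cross products: AB x AP = -645.92, BC x BP = -69.63, CA x CP = -27.1
All same sign? yes

Yes, inside


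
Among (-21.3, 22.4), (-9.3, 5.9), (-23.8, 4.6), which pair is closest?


d(P0,P1) = 20.4022, d(P0,P2) = 17.9747, d(P1,P2) = 14.5582
Closest: P1 and P2

Closest pair: (-9.3, 5.9) and (-23.8, 4.6), distance = 14.5582


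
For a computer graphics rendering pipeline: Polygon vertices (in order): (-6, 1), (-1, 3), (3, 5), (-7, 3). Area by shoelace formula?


Shoelace sum: ((-6)*3 - (-1)*1) + ((-1)*5 - 3*3) + (3*3 - (-7)*5) + ((-7)*1 - (-6)*3)
= 24
Area = |24|/2 = 12

12


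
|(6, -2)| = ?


|u| = sqrt(6^2 + (-2)^2) = sqrt(40) = 6.3246

6.3246


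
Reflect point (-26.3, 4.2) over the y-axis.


Reflection over y-axis: (x,y) -> (-x,y)
(-26.3, 4.2) -> (26.3, 4.2)

(26.3, 4.2)


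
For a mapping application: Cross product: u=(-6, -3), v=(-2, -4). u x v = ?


u x v = u_x*v_y - u_y*v_x = (-6)*(-4) - (-3)*(-2)
= 24 - 6 = 18

18


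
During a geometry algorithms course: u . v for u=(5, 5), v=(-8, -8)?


u . v = u_x*v_x + u_y*v_y = 5*(-8) + 5*(-8)
= (-40) + (-40) = -80

-80


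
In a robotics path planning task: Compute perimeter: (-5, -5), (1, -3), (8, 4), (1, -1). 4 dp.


Sides: (-5, -5)->(1, -3): sqrt(40) = 6.324555, (1, -3)->(8, 4): sqrt(98) = 9.899495, (8, 4)->(1, -1): sqrt(74) = 8.602325, (1, -1)->(-5, -5): sqrt(52) = 7.211103
Sum = 32.037478
Perimeter = 32.0375

32.0375


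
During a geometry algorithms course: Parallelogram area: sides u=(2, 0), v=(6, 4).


|u x v| = |2*4 - 0*6|
= |8 - 0| = 8

8


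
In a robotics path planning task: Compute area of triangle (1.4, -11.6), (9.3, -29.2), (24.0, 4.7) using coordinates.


Area = |x_A(y_B-y_C) + x_B(y_C-y_A) + x_C(y_A-y_B)|/2
= |(-47.46) + 151.59 + 422.4|/2
= 526.53/2 = 263.265

263.265


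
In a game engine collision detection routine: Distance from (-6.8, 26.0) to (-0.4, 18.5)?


dx=6.4, dy=-7.5
d^2 = 6.4^2 + (-7.5)^2 = 97.21
d = sqrt(97.21) = 9.8595

9.8595


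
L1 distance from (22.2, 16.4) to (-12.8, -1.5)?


|22.2-(-12.8)| + |16.4-(-1.5)| = 35 + 17.9 = 52.9

52.9


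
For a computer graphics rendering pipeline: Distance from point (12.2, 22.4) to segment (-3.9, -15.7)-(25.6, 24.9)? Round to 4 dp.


Project P onto AB: t = 0.8027 (clamped to [0,1])
Closest point on segment: (19.7811, 16.8916)
Distance: 9.371

9.371


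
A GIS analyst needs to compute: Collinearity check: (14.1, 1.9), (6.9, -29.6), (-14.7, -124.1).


Cross product: (6.9-14.1)*((-124.1)-1.9) - ((-29.6)-1.9)*((-14.7)-14.1)
= 0

Yes, collinear


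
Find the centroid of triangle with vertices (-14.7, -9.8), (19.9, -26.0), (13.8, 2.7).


Centroid = ((x_A+x_B+x_C)/3, (y_A+y_B+y_C)/3)
= (((-14.7)+19.9+13.8)/3, ((-9.8)+(-26)+2.7)/3)
= (6.3333, -11.0333)

(6.3333, -11.0333)


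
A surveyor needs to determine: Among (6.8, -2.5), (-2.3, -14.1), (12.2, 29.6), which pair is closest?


d(P0,P1) = 14.7435, d(P0,P2) = 32.551, d(P1,P2) = 46.0428
Closest: P0 and P1

Closest pair: (6.8, -2.5) and (-2.3, -14.1), distance = 14.7435


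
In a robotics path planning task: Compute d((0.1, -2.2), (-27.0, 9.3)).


dx=-27.1, dy=11.5
d^2 = (-27.1)^2 + 11.5^2 = 866.66
d = sqrt(866.66) = 29.4391

29.4391


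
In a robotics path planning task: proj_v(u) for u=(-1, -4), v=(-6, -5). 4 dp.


u.v = 26, |v| = sqrt(61) = 7.8102
Scalar projection = u.v / |v| = 26 / sqrt(61) = 3.329

3.329


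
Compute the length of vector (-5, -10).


|u| = sqrt((-5)^2 + (-10)^2) = sqrt(125) = 11.1803

11.1803


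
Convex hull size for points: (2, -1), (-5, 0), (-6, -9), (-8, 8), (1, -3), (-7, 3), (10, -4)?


Convex hull vertices (CCW): (-8, 8), (-6, -9), (10, -4)
Count = 3

3


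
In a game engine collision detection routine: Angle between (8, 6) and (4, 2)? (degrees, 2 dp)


u.v = 44, |u| = sqrt(100) = 10, |v| = sqrt(20) = 4.4721
cos(theta) = u.v/(|u||v|) = 44/sqrt(2000) = 0.98387
theta = acos(0.98387) = 10.3 degrees

10.3 degrees


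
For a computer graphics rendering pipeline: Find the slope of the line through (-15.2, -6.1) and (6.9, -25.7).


slope = (y2-y1)/(x2-x1) = ((-25.7)-(-6.1))/(6.9-(-15.2)) = (-19.6)/22.1 = -0.8869

-0.8869


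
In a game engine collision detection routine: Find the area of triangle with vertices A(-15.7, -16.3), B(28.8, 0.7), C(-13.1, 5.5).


Area = |x_A(y_B-y_C) + x_B(y_C-y_A) + x_C(y_A-y_B)|/2
= |75.36 + 627.84 + 222.7|/2
= 925.9/2 = 462.95

462.95


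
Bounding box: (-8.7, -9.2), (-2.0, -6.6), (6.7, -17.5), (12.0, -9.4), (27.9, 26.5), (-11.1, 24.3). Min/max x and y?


x range: [-11.1, 27.9]
y range: [-17.5, 26.5]
Bounding box: (-11.1,-17.5) to (27.9,26.5)

(-11.1,-17.5) to (27.9,26.5)


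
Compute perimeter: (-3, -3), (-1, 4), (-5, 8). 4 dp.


Sides: (-3, -3)->(-1, 4): sqrt(53) = 7.28011, (-1, 4)->(-5, 8): sqrt(32) = 5.656854, (-5, 8)->(-3, -3): sqrt(125) = 11.18034
Sum = 24.117304
Perimeter = 24.1173

24.1173


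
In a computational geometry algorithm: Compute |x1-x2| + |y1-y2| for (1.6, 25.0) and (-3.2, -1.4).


|1.6-(-3.2)| + |25-(-1.4)| = 4.8 + 26.4 = 31.2

31.2


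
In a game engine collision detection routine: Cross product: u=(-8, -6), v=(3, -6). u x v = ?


u x v = u_x*v_y - u_y*v_x = (-8)*(-6) - (-6)*3
= 48 - (-18) = 66

66


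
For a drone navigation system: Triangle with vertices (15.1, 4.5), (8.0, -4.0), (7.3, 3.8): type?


Side lengths squared: AB^2=122.66, BC^2=61.33, CA^2=61.33
Sorted: [61.33, 61.33, 122.66]
By sides: Isosceles, By angles: Right

Isosceles, Right


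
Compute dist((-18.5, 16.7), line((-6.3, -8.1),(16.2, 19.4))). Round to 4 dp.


|cross product| = 893.5
|line direction| = sqrt(1262.5) = 35.5317
Distance = 893.5/sqrt(1262.5) = 25.1466

25.1466


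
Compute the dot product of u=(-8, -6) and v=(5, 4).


u . v = u_x*v_x + u_y*v_y = (-8)*5 + (-6)*4
= (-40) + (-24) = -64

-64


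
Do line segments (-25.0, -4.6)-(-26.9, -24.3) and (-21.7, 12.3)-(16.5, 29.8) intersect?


Cross products: d1=-587.83, d2=-1307.12, d3=32.9, d4=752.19
d1*d2 < 0 and d3*d4 < 0? no

No, they don't intersect


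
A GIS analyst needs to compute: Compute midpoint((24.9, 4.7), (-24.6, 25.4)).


M = ((24.9+(-24.6))/2, (4.7+25.4)/2)
= (0.15, 15.05)

(0.15, 15.05)


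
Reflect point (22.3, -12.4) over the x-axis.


Reflection over x-axis: (x,y) -> (x,-y)
(22.3, -12.4) -> (22.3, 12.4)

(22.3, 12.4)


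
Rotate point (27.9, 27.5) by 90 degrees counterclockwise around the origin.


90° CCW: (x,y) -> (-y, x)
(27.9,27.5) -> (-27.5, 27.9)

(-27.5, 27.9)


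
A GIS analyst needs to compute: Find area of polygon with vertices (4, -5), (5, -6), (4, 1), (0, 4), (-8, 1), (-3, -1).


Shoelace sum: (4*(-6) - 5*(-5)) + (5*1 - 4*(-6)) + (4*4 - 0*1) + (0*1 - (-8)*4) + ((-8)*(-1) - (-3)*1) + ((-3)*(-5) - 4*(-1))
= 108
Area = |108|/2 = 54

54


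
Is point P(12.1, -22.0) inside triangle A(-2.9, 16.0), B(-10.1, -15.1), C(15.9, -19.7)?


Cross products: AB x AP = 740.1, BC x BP = -77.28, CA x CP = 178.9
All same sign? no

No, outside


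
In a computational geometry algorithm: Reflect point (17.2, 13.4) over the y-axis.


Reflection over y-axis: (x,y) -> (-x,y)
(17.2, 13.4) -> (-17.2, 13.4)

(-17.2, 13.4)


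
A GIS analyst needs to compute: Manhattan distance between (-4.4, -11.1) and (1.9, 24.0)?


|(-4.4)-1.9| + |(-11.1)-24| = 6.3 + 35.1 = 41.4

41.4


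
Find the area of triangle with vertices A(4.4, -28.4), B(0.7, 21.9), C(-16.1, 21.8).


Area = |x_A(y_B-y_C) + x_B(y_C-y_A) + x_C(y_A-y_B)|/2
= |0.44 + 35.14 + 809.83|/2
= 845.41/2 = 422.705

422.705


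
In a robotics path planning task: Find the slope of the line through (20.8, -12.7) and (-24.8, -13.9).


slope = (y2-y1)/(x2-x1) = ((-13.9)-(-12.7))/((-24.8)-20.8) = (-1.2)/(-45.6) = 0.0263

0.0263


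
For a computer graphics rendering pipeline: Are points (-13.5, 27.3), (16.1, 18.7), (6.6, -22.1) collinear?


Cross product: (16.1-(-13.5))*((-22.1)-27.3) - (18.7-27.3)*(6.6-(-13.5))
= -1289.38

No, not collinear


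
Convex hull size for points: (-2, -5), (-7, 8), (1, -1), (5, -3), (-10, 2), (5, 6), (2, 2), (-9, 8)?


Convex hull vertices (CCW): (-10, 2), (-2, -5), (5, -3), (5, 6), (-7, 8), (-9, 8)
Count = 6

6


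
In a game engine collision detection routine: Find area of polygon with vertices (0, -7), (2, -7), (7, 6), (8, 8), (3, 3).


Shoelace sum: (0*(-7) - 2*(-7)) + (2*6 - 7*(-7)) + (7*8 - 8*6) + (8*3 - 3*8) + (3*(-7) - 0*3)
= 62
Area = |62|/2 = 31

31


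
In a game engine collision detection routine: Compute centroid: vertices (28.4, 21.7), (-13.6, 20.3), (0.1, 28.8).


Centroid = ((x_A+x_B+x_C)/3, (y_A+y_B+y_C)/3)
= ((28.4+(-13.6)+0.1)/3, (21.7+20.3+28.8)/3)
= (4.9667, 23.6)

(4.9667, 23.6)


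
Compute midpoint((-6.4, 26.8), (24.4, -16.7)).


M = (((-6.4)+24.4)/2, (26.8+(-16.7))/2)
= (9, 5.05)

(9, 5.05)


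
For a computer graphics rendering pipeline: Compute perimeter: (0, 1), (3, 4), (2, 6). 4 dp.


Sides: (0, 1)->(3, 4): sqrt(18) = 4.242641, (3, 4)->(2, 6): sqrt(5) = 2.236068, (2, 6)->(0, 1): sqrt(29) = 5.385165
Sum = 11.863874
Perimeter = 11.8639

11.8639


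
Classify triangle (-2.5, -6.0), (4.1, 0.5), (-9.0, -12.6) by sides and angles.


Side lengths squared: AB^2=85.81, BC^2=343.22, CA^2=85.81
Sorted: [85.81, 85.81, 343.22]
By sides: Isosceles, By angles: Obtuse

Isosceles, Obtuse


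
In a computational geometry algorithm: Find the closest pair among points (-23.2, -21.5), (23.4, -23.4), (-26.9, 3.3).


d(P0,P1) = 46.6387, d(P0,P2) = 25.0745, d(P1,P2) = 56.9472
Closest: P0 and P2

Closest pair: (-23.2, -21.5) and (-26.9, 3.3), distance = 25.0745


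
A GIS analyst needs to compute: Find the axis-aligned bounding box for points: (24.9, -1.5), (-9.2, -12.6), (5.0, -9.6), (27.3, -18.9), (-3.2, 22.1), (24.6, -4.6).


x range: [-9.2, 27.3]
y range: [-18.9, 22.1]
Bounding box: (-9.2,-18.9) to (27.3,22.1)

(-9.2,-18.9) to (27.3,22.1)


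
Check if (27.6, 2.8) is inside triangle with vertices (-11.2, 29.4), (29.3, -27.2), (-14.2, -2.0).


Cross products: AB x AP = 1118.78, BC x BP = -1262.16, CA x CP = -1298.12
All same sign? no

No, outside


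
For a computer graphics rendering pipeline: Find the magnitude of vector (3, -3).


|u| = sqrt(3^2 + (-3)^2) = sqrt(18) = 4.2426

4.2426


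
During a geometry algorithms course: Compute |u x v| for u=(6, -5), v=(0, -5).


|u x v| = |6*(-5) - (-5)*0|
= |(-30) - 0| = 30

30


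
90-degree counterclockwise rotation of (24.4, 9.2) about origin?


90° CCW: (x,y) -> (-y, x)
(24.4,9.2) -> (-9.2, 24.4)

(-9.2, 24.4)


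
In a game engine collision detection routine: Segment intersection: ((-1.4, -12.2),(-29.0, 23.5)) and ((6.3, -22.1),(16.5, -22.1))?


Cross products: d1=100.98, d2=465.12, d3=-1.65, d4=-365.79
d1*d2 < 0 and d3*d4 < 0? no

No, they don't intersect


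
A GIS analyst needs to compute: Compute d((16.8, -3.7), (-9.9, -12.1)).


dx=-26.7, dy=-8.4
d^2 = (-26.7)^2 + (-8.4)^2 = 783.45
d = sqrt(783.45) = 27.9902

27.9902


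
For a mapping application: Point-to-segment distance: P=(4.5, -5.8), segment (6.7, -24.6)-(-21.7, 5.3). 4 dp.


Project P onto AB: t = 0.3673 (clamped to [0,1])
Closest point on segment: (-3.731, -13.6181)
Distance: 11.3522

11.3522


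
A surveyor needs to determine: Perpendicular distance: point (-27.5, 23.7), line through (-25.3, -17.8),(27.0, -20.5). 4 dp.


|cross product| = 2164.51
|line direction| = sqrt(2742.58) = 52.3696
Distance = 2164.51/sqrt(2742.58) = 41.3314

41.3314


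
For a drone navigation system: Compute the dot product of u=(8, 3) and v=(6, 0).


u . v = u_x*v_x + u_y*v_y = 8*6 + 3*0
= 48 + 0 = 48

48


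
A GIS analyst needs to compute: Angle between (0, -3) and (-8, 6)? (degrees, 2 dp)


u.v = -18, |u| = sqrt(9) = 3, |v| = sqrt(100) = 10
cos(theta) = u.v/(|u||v|) = -18/sqrt(900) = -0.6
theta = acos(-0.6) = 126.87 degrees

126.87 degrees


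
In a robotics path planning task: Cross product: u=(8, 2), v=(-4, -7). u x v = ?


u x v = u_x*v_y - u_y*v_x = 8*(-7) - 2*(-4)
= (-56) - (-8) = -48

-48


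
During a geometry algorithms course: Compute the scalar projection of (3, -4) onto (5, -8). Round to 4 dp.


u.v = 47, |v| = sqrt(89) = 9.434
Scalar projection = u.v / |v| = 47 / sqrt(89) = 4.982

4.982


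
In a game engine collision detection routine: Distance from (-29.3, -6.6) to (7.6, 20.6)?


dx=36.9, dy=27.2
d^2 = 36.9^2 + 27.2^2 = 2101.45
d = sqrt(2101.45) = 45.8416

45.8416


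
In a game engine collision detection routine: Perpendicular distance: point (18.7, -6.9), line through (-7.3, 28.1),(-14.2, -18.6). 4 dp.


|cross product| = 1455.7
|line direction| = sqrt(2228.5) = 47.207
Distance = 1455.7/sqrt(2228.5) = 30.8365

30.8365


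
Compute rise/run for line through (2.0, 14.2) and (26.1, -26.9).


slope = (y2-y1)/(x2-x1) = ((-26.9)-14.2)/(26.1-2) = (-41.1)/24.1 = -1.7054

-1.7054


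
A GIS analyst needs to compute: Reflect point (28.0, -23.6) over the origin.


Reflection over origin: (x,y) -> (-x,-y)
(28, -23.6) -> (-28, 23.6)

(-28, 23.6)


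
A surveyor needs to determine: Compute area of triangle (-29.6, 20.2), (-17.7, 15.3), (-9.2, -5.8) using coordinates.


Area = |x_A(y_B-y_C) + x_B(y_C-y_A) + x_C(y_A-y_B)|/2
= |(-624.56) + 460.2 + (-45.08)|/2
= 209.44/2 = 104.72

104.72


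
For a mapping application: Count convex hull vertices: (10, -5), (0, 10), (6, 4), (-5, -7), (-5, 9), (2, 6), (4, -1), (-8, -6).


Convex hull vertices (CCW): (-8, -6), (-5, -7), (10, -5), (6, 4), (0, 10), (-5, 9)
Count = 6

6


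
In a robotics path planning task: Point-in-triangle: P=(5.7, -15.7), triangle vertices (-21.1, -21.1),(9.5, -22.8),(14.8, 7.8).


Cross products: AB x AP = 210.8, BC x BP = 153.91, CA x CP = 580.66
All same sign? yes

Yes, inside


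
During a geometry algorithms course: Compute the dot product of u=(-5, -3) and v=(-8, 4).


u . v = u_x*v_x + u_y*v_y = (-5)*(-8) + (-3)*4
= 40 + (-12) = 28

28


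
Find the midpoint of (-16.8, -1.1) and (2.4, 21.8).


M = (((-16.8)+2.4)/2, ((-1.1)+21.8)/2)
= (-7.2, 10.35)

(-7.2, 10.35)


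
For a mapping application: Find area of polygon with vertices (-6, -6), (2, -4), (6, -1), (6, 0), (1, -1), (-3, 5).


Shoelace sum: ((-6)*(-4) - 2*(-6)) + (2*(-1) - 6*(-4)) + (6*0 - 6*(-1)) + (6*(-1) - 1*0) + (1*5 - (-3)*(-1)) + ((-3)*(-6) - (-6)*5)
= 108
Area = |108|/2 = 54

54


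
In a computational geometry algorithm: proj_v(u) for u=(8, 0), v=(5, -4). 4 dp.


u.v = 40, |v| = sqrt(41) = 6.4031
Scalar projection = u.v / |v| = 40 / sqrt(41) = 6.247

6.247


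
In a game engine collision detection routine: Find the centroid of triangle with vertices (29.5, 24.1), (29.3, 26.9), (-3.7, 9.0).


Centroid = ((x_A+x_B+x_C)/3, (y_A+y_B+y_C)/3)
= ((29.5+29.3+(-3.7))/3, (24.1+26.9+9)/3)
= (18.3667, 20)

(18.3667, 20)


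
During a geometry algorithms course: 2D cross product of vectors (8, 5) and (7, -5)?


u x v = u_x*v_y - u_y*v_x = 8*(-5) - 5*7
= (-40) - 35 = -75

-75


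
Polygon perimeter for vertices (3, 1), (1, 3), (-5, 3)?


Sides: (3, 1)->(1, 3): sqrt(8) = 2.828427, (1, 3)->(-5, 3): sqrt(36) = 6, (-5, 3)->(3, 1): sqrt(68) = 8.246211
Sum = 17.074638
Perimeter = 17.0746

17.0746


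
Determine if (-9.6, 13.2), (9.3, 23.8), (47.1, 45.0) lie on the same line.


Cross product: (9.3-(-9.6))*(45-13.2) - (23.8-13.2)*(47.1-(-9.6))
= 0

Yes, collinear


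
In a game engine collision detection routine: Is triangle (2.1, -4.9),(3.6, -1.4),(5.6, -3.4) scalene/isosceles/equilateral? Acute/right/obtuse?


Side lengths squared: AB^2=14.5, BC^2=8, CA^2=14.5
Sorted: [8, 14.5, 14.5]
By sides: Isosceles, By angles: Acute

Isosceles, Acute


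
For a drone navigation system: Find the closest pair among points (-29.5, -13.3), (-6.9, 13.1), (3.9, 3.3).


d(P0,P1) = 34.7523, d(P0,P2) = 37.2977, d(P1,P2) = 14.5836
Closest: P1 and P2

Closest pair: (-6.9, 13.1) and (3.9, 3.3), distance = 14.5836


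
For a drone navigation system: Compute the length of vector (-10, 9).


|u| = sqrt((-10)^2 + 9^2) = sqrt(181) = 13.4536

13.4536


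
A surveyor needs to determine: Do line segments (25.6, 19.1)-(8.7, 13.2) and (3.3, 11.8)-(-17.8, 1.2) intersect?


Cross products: d1=82.35, d2=27.7, d3=-8.2, d4=46.45
d1*d2 < 0 and d3*d4 < 0? no

No, they don't intersect


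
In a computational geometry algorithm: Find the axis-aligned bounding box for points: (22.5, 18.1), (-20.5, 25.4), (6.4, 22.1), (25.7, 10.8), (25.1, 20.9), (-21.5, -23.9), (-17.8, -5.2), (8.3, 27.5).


x range: [-21.5, 25.7]
y range: [-23.9, 27.5]
Bounding box: (-21.5,-23.9) to (25.7,27.5)

(-21.5,-23.9) to (25.7,27.5)


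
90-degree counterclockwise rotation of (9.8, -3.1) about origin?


90° CCW: (x,y) -> (-y, x)
(9.8,-3.1) -> (3.1, 9.8)

(3.1, 9.8)


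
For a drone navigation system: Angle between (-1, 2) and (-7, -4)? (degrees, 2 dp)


u.v = -1, |u| = sqrt(5) = 2.2361, |v| = sqrt(65) = 8.0623
cos(theta) = u.v/(|u||v|) = -1/sqrt(325) = -0.05547
theta = acos(-0.05547) = 93.18 degrees

93.18 degrees


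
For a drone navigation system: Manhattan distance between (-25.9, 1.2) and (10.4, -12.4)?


|(-25.9)-10.4| + |1.2-(-12.4)| = 36.3 + 13.6 = 49.9

49.9
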